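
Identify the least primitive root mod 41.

φ(41) = 41 − 1 = 40 = 2^3 · 5.
Test candidates g = 2, 3, … against the prime factors q ∈ {2, 5} of φ(41): g is a generator iff g^(40/q) ≢ 1 for every such q.
g = 2: 2^20 ≡ 1 — hits 1, so not a primitive root.
g = 3: 3^20 ≡ 40; 3^8 ≡ 1 — hits 1, so not a primitive root.
g = 4: 4^20 ≡ 1 — hits 1, so not a primitive root.
g = 5: 5^20 ≡ 1 — hits 1, so not a primitive root.
g = 6: 6^20 ≡ 40; 6^8 ≡ 10 — none is 1, so 6 is a primitive root.
The smallest primitive root modulo 41 is 6.

6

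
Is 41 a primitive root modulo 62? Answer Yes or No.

No

φ(62) = φ(2)·φ(31) = 1·30 = 30 = 2 · 3 · 5.
An element g generates (Z/62Z)^× iff g^(30/q) ≢ 1 (mod 62) for each prime q ∈ {2, 3, 5}.
41^15 ≡ 1 (mod 62)  [q = 2: ≡ 1 ✗]
41^10 ≡ 5 (mod 62)  [q = 3: ≢ 1 ✓]
41^6 ≡ 33 (mod 62)  [q = 5: ≢ 1 ✓]
Since 41^15 ≡ 1, the order of 41 divides 15 < 30, so 41 is not a primitive root.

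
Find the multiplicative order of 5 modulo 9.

6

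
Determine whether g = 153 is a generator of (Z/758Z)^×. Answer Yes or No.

Yes

φ(758) = φ(2)·φ(379) = 1·378 = 378 = 2 · 3^3 · 7.
153 is a primitive root mod 758 iff 153^(φ(758)/q) ≢ 1 for every prime q | φ(758), i.e. q ∈ {2, 3, 7}.
153^189 ≡ 757 (mod 758)  [q = 2: ≢ 1 ✓]
153^126 ≡ 51 (mod 758)  [q = 3: ≢ 1 ✓]
153^54 ≡ 195 (mod 758)  [q = 7: ≢ 1 ✓]
Every test exponent gives a nontrivial residue, hence 153 generates the full group.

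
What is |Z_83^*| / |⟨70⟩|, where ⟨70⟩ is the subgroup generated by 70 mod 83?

2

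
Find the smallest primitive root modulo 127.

3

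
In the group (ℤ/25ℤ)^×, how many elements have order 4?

2

φ(25) = φ(5^2) = 5·(5−1) = 20 = 2^2 · 5.
In a cyclic group of order 20, there are φ(d) elements of order d for each divisor d of 20, and zero for non-divisors.
4 = 2^2 divides 20, and φ(4) = 2.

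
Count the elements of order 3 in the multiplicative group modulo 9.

2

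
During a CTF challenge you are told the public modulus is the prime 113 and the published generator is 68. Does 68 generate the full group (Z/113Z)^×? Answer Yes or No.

Yes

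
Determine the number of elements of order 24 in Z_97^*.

8

φ(97) = 97 − 1 = 96 = 2^5 · 3.
(Z/97Z)^× is cyclic (|G| = 96); a cyclic group of order m has exactly φ(d) elements of each order d | m, and none otherwise.
24 = 2^3 · 3 divides 96, and φ(24) = 8.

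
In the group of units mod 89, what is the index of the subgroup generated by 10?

2

Since 10 ∈ (Z/89Z)^×, its order divides φ(89) = 89 − 1 = 88 = 2^3 · 11.
Divisors of 88: 1, 2, 4, 8, 11, 22, 44, 88.
Compute 10^d (mod 89) for the divisors d until we hit 1:
10^1 ≡ 10 (mod 89)
10^2 ≡ 11 (mod 89)
10^4 ≡ 32 (mod 89)
10^8 ≡ 45 (mod 89)
10^11 ≡ 55 (mod 89)
10^22 ≡ 88 (mod 89)
10^44 ≡ 1 (mod 89) ✓
So ord_89(10) = 44, hence |⟨10⟩| = 44.
The index is φ(89) / ord(10) = 88 / 44 = 2.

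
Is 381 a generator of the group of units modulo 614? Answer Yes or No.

Yes

φ(614) = φ(2)·φ(307) = 1·306 = 306 = 2 · 3^2 · 17.
Test 381^(306/q) mod 614 for each prime factor q of 306:
381^153 ≡ 613 (mod 614)  [q = 2: ≢ 1 ✓]
381^102 ≡ 289 (mod 614)  [q = 3: ≢ 1 ✓]
381^18 ≡ 587 (mod 614)  [q = 17: ≢ 1 ✓]
All checks pass, so 381 has order 306 and is a primitive root modulo 614.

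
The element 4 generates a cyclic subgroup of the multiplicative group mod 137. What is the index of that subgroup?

By Lagrange's theorem, ord_137(4) divides φ(137) = 137 − 1 = 136 = 2^3 · 17.
Divisors of 136: 1, 2, 4, 8, 17, 34, 68, 136.
Test each divisor d:
4^1 ≡ 4 (mod 137)
4^2 ≡ 16 (mod 137)
4^4 ≡ 119 (mod 137)
4^8 ≡ 50 (mod 137)
4^17 ≡ 136 (mod 137)
4^34 ≡ 1 (mod 137) ✓
So ord_137(4) = 34, hence |⟨4⟩| = 34.
The index is φ(137) / ord(4) = 136 / 34 = 4.

4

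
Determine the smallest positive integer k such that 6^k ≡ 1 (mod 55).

10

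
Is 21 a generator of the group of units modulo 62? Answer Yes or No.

φ(62) = φ(2)·φ(31) = 1·30 = 30 = 2 · 3 · 5.
21 is a primitive root mod 62 iff 21^(φ(62)/q) ≢ 1 for every prime q | φ(62), i.e. q ∈ {2, 3, 5}.
21^15 ≡ 61 (mod 62)  [q = 2: ≢ 1 ✓]
21^10 ≡ 5 (mod 62)  [q = 3: ≢ 1 ✓]
21^6 ≡ 33 (mod 62)  [q = 5: ≢ 1 ✓]
None equal 1, so ord_62(21) = 30: 21 is a primitive root.

Yes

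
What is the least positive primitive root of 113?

3

φ(113) = 113 − 1 = 112 = 2^4 · 7.
g is a primitive root iff g^(112/q) ≢ 1 (mod 113) for each prime q ∈ {2, 7}.
g = 2: 2^56 ≡ 1 — hits 1, so not a primitive root.
g = 3: 3^56 ≡ 112; 3^16 ≡ 49 — none is 1, so 3 is a primitive root.
The smallest primitive root modulo 113 is 3.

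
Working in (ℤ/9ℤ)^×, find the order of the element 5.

ord(5) | φ(9) = φ(3^2) = 3·(3−1) = 6 = 2 · 3.
Divisors of 6: 1, 2, 3, 6.
Evaluate successive powers at the divisors of 6:
5^1 ≡ 5 (mod 9)
5^2 ≡ 7 (mod 9)
5^3 ≡ 8 (mod 9)
5^6 ≡ 1 (mod 9) ✓
The smallest such exponent is 6, so the order of 5 is 6.

6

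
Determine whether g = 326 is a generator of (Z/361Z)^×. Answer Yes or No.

Yes

φ(361) = φ(19^2) = 19·(19−1) = 342 = 2 · 3^2 · 19.
An element g generates (Z/361Z)^× iff g^(342/q) ≢ 1 (mod 361) for each prime q ∈ {2, 3, 19}.
326^171 ≡ 360 (mod 361)  [q = 2: ≢ 1 ✓]
326^114 ≡ 292 (mod 361)  [q = 3: ≢ 1 ✓]
326^18 ≡ 115 (mod 361)  [q = 19: ≢ 1 ✓]
All checks pass, so 326 has order 342 and is a primitive root modulo 361.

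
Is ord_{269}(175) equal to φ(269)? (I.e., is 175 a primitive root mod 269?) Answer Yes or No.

Yes

φ(269) = 269 − 1 = 268 = 2^2 · 67.
175 is a primitive root mod 269 iff 175^(φ(269)/q) ≢ 1 for every prime q | φ(269), i.e. q ∈ {2, 67}.
175^134 ≡ 268 (mod 269)  [q = 2: ≢ 1 ✓]
175^4 ≡ 67 (mod 269)  [q = 67: ≢ 1 ✓]
None equal 1, so ord_269(175) = 268: 175 is a primitive root.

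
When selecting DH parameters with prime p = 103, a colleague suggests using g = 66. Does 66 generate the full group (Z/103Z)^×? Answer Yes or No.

No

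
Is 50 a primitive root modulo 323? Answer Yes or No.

323 = 17 · 19 is a product of two distinct odd primes, so (Z/323Z)^× ≅ (Z/17Z)^× × (Z/19Z)^× is not cyclic.
No primitive root modulo 323 exists; in particular 50 is not one.

No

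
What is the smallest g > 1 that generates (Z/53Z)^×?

2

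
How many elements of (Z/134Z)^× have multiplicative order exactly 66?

20

φ(134) = φ(2)·φ(67) = 1·66 = 66 = 2 · 3 · 11.
(Z/134Z)^× is cyclic (|G| = 66); a cyclic group of order m has exactly φ(d) elements of each order d | m, and none otherwise.
66 = 2 · 3 · 11 divides 66, and φ(66) = 20.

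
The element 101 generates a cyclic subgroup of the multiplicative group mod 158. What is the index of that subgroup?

Since 101 ∈ (Z/158Z)^×, its order divides φ(158) = φ(2)·φ(79) = 1·78 = 78 = 2 · 3 · 13.
Divisors of 78: 1, 2, 3, 6, 13, 26, 39, 78.
Test each divisor d:
101^1 ≡ 101 (mod 158)
101^2 ≡ 89 (mod 158)
101^3 ≡ 141 (mod 158)
101^6 ≡ 131 (mod 158)
101^13 ≡ 1 (mod 158) ✓
Thus |⟨101⟩| = ord(101) = 13.
The index is φ(158) / ord(101) = 78 / 13 = 6.

6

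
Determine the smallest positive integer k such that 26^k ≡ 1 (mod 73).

72

ord(26) | φ(73) = 73 − 1 = 72 = 2^3 · 3^2.
Divisors of 72: 1, 2, 3, 4, 6, 8, 9, 12, 18, 24, 36, 72.
Evaluate successive powers at the divisors of 72:
26^1 ≡ 26
26^2 ≡ 19
26^3 ≡ 56
26^4 ≡ 69
26^6 ≡ 70
26^8 ≡ 16
26^9 ≡ 51
26^12 ≡ 9
26^18 ≡ 46
26^24 ≡ 8
26^36 ≡ 72
26^72 ≡ 1
Hence ord(26) = 72.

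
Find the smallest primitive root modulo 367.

φ(367) = 367 − 1 = 366 = 2 · 3 · 61.
Test candidates g = 2, 3, … against the prime factors q ∈ {2, 3, 61} of φ(367): g is a generator iff g^(366/q) ≢ 1 for every such q.
g = 2: 2^183 ≡ 1 — hits 1, so not a primitive root.
g = 3: 3^183 ≡ 366; 3^122 ≡ 1 — hits 1, so not a primitive root.
g = 4: 4^183 ≡ 1 — hits 1, so not a primitive root.
g = 5: 5^183 ≡ 366; 5^122 ≡ 1 — hits 1, so not a primitive root.
g = 6: 6^183 ≡ 366; 6^122 ≡ 283; 6^6 ≡ 47 — none is 1, so 6 is a primitive root.
The smallest primitive root modulo 367 is 6.

6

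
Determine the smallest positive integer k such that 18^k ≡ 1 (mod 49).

Since 18 ∈ (Z/49Z)^×, its order divides φ(49) = φ(7^2) = 7·(7−1) = 42 = 2 · 3 · 7.
Divisors of 42: 1, 2, 3, 6, 7, 14, 21, 42.
Test each divisor d:
18^1 ≡ 18 (mod 49)
18^2 ≡ 30 (mod 49)
18^3 ≡ 1 (mod 49) ✓
So ord_49(18) = 3.

3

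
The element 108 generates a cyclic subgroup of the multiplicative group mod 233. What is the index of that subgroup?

The order of 108 must divide φ(233) = 233 − 1 = 232 = 2^3 · 29.
Divisors of 232: 1, 2, 4, 8, 29, 58, 116, 232.
Compute 108^d (mod 233) for the divisors d until we hit 1:
108^1 ≡ 108 (mod 233)
108^2 ≡ 14 (mod 233)
108^4 ≡ 196 (mod 233)
108^8 ≡ 204 (mod 233)
108^29 ≡ 136 (mod 233)
108^58 ≡ 89 (mod 233)
108^116 ≡ 232 (mod 233)
108^232 ≡ 1 (mod 233) ✓
So ord_233(108) = 232, hence |⟨108⟩| = 232.
Index = |(Z/233Z)^×| / |⟨108⟩| = 232 / 232 = 1.

1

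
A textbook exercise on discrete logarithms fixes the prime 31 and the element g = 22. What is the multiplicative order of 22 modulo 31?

The order of 22 must divide φ(31) = 31 − 1 = 30 = 2 · 3 · 5.
Divisors of 30: 1, 2, 3, 5, 6, 10, 15, 30.
Compute 22^d (mod 31) for the divisors d until we hit 1:
22^1 ≡ 22 (mod 31)
22^2 ≡ 19 (mod 31)
22^3 ≡ 15 (mod 31)
22^5 ≡ 6 (mod 31)
22^6 ≡ 8 (mod 31)
22^10 ≡ 5 (mod 31)
22^15 ≡ 30 (mod 31)
22^30 ≡ 1 (mod 31) ✓
The smallest such exponent is 30, so the order of 22 is 30.

30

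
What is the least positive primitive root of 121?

φ(121) = φ(11^2) = 11·(11−1) = 110 = 2 · 5 · 11.
g is a primitive root iff g^(110/q) ≢ 1 (mod 121) for each prime q ∈ {2, 5, 11}.
g = 2: 2^55 ≡ 120; 2^22 ≡ 81; 2^10 ≡ 56 — none is 1, so 2 is a primitive root.
Hence the least primitive root of 121 is 2.

2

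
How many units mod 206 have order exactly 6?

2

φ(206) = φ(2)·φ(103) = 1·102 = 102 = 2 · 3 · 17.
Since (Z/206Z)^× is cyclic of order 102, the number of elements of order d is φ(d) when d | 102 and 0 otherwise.
6 = 2 · 3 divides 102, and φ(6) = 2.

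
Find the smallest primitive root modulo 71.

7

φ(71) = 71 − 1 = 70 = 2 · 5 · 7.
Test candidates g = 2, 3, … against the prime factors q ∈ {2, 5, 7} of φ(71): g is a generator iff g^(70/q) ≢ 1 for every such q.
g = 2: 2^35 ≡ 1 — hits 1, so not a primitive root.
g = 3: 3^35 ≡ 1 — hits 1, so not a primitive root.
g = 4: 4^35 ≡ 1 — hits 1, so not a primitive root.
g = 5: 5^35 ≡ 1 — hits 1, so not a primitive root.
g = 6: 6^35 ≡ 1 — hits 1, so not a primitive root.
g = 7: 7^35 ≡ 70; 7^14 ≡ 54; 7^10 ≡ 45 — none is 1, so 7 is a primitive root.
So 7 is the smallest generator of (Z/71Z)^×.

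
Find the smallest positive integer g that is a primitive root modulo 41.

6

φ(41) = 41 − 1 = 40 = 2^3 · 5.
g is a primitive root iff g^(40/q) ≢ 1 (mod 41) for each prime q ∈ {2, 5}.
g = 2: 2^20 ≡ 1 — hits 1, so not a primitive root.
g = 3: 3^20 ≡ 40; 3^8 ≡ 1 — hits 1, so not a primitive root.
g = 4: 4^20 ≡ 1 — hits 1, so not a primitive root.
g = 5: 5^20 ≡ 1 — hits 1, so not a primitive root.
g = 6: 6^20 ≡ 40; 6^8 ≡ 10 — none is 1, so 6 is a primitive root.
The smallest primitive root modulo 41 is 6.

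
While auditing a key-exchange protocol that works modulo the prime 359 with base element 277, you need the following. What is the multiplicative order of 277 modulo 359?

Since 277 ∈ (Z/359Z)^×, its order divides φ(359) = 359 − 1 = 358 = 2 · 179.
Divisors of 358: 1, 2, 179, 358.
Compute 277^d (mod 359) for the divisors d until we hit 1:
277^1 ≡ 277
277^2 ≡ 262
277^179 ≡ 358
277^358 ≡ 1
So ord_359(277) = 358.

358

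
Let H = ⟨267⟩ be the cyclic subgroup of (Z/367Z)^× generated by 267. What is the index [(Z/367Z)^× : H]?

Since 267 ∈ (Z/367Z)^×, its order divides φ(367) = 367 − 1 = 366 = 2 · 3 · 61.
Divisors of 366: 1, 2, 3, 6, 61, 122, 183, 366.
Test each divisor d:
267^1 ≡ 267 (mod 367)
267^2 ≡ 91 (mod 367)
267^3 ≡ 75 (mod 367)
267^6 ≡ 120 (mod 367)
267^61 ≡ 84 (mod 367)
267^122 ≡ 83 (mod 367)
267^183 ≡ 366 (mod 367)
267^366 ≡ 1 (mod 367) ✓
The order of 267 is 366, so the subgroup it generates has 366 elements.
The index is φ(367) / ord(267) = 366 / 366 = 1.

1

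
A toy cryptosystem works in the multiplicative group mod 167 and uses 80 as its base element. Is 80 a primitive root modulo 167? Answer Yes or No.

φ(167) = 167 − 1 = 166 = 2 · 83.
An element g generates (Z/167Z)^× iff g^(166/q) ≢ 1 (mod 167) for each prime q ∈ {2, 83}.
80^83 ≡ 166 (mod 167)  [q = 2: ≢ 1 ✓]
80^2 ≡ 54 (mod 167)  [q = 83: ≢ 1 ✓]
None equal 1, so ord_167(80) = 166: 80 is a primitive root.

Yes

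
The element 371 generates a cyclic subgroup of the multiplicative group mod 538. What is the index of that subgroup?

1

By Lagrange's theorem, ord_538(371) divides φ(538) = φ(2)·φ(269) = 1·268 = 268 = 2^2 · 67.
Divisors of 268: 1, 2, 4, 67, 134, 268.
Test each divisor d:
371^1 ≡ 371
371^2 ≡ 451
371^4 ≡ 37
371^67 ≡ 351
371^134 ≡ 537
371^268 ≡ 1
Thus |⟨371⟩| = ord(371) = 268.
[(Z/538Z)^× : ⟨371⟩] = 268/268 = 1.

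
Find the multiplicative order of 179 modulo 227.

226

The order of 179 must divide φ(227) = 227 − 1 = 226 = 2 · 113.
Divisors of 226: 1, 2, 113, 226.
Check 179^d mod 227 for each divisor in increasing order:
179^1 ≡ 179
179^2 ≡ 34
179^113 ≡ 226
179^226 ≡ 1
The smallest such exponent is 226, so the order of 179 is 226.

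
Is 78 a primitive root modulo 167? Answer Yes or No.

φ(167) = 167 − 1 = 166 = 2 · 83.
Test 78^(166/q) mod 167 for each prime factor q of 166:
78^83 ≡ 166 (mod 167)  [q = 2: ≢ 1 ✓]
78^2 ≡ 72 (mod 167)  [q = 83: ≢ 1 ✓]
Every test exponent gives a nontrivial residue, hence 78 generates the full group.

Yes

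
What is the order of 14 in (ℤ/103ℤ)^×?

The order of 14 must divide φ(103) = 103 − 1 = 102 = 2 · 3 · 17.
Divisors of 102: 1, 2, 3, 6, 17, 34, 51, 102.
Test each divisor d:
14^1 ≡ 14 (mod 103)
14^2 ≡ 93 (mod 103)
14^3 ≡ 66 (mod 103)
14^6 ≡ 30 (mod 103)
14^17 ≡ 1 (mod 103) ✓
So ord_103(14) = 17.

17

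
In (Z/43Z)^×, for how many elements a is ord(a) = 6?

2

φ(43) = 43 − 1 = 42 = 2 · 3 · 7.
Since (Z/43Z)^× is cyclic of order 42, the number of elements of order d is φ(d) when d | 42 and 0 otherwise.
6 = 2 · 3 divides 42, and φ(6) = 2.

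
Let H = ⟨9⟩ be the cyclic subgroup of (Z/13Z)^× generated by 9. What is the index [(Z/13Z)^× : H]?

4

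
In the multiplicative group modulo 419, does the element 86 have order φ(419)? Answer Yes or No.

Yes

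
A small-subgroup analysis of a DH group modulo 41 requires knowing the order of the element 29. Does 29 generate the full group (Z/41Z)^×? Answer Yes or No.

Yes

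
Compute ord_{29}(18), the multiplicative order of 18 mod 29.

The order of 18 must divide φ(29) = 29 − 1 = 28 = 2^2 · 7.
Divisors of 28: 1, 2, 4, 7, 14, 28.
Check 18^d mod 29 for each divisor in increasing order:
18^1 ≡ 18 (mod 29)
18^2 ≡ 5 (mod 29)
18^4 ≡ 25 (mod 29)
18^7 ≡ 17 (mod 29)
18^14 ≡ 28 (mod 29)
18^28 ≡ 1 (mod 29) ✓
Therefore the multiplicative order of 18 modulo 29 is 28.

28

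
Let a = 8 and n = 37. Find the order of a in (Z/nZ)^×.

12

Since 8 ∈ (Z/37Z)^×, its order divides φ(37) = 37 − 1 = 36 = 2^2 · 3^2.
Divisors of 36: 1, 2, 3, 4, 6, 9, 12, 18, 36.
Check 8^d mod 37 for each divisor in increasing order:
8^1 ≡ 8
8^2 ≡ 27
8^3 ≡ 31
8^4 ≡ 26
8^6 ≡ 36
8^9 ≡ 6
8^12 ≡ 1
The smallest such exponent is 12, so the order of 8 is 12.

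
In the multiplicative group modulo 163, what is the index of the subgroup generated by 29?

ord(29) | φ(163) = 163 − 1 = 162 = 2 · 3^4.
Divisors of 162: 1, 2, 3, 6, 9, 18, 27, 54, 81, 162.
Test each divisor d:
29^1 ≡ 29
29^2 ≡ 26
29^3 ≡ 102
29^6 ≡ 135
29^9 ≡ 78
29^18 ≡ 53
29^27 ≡ 59
29^54 ≡ 58
29^81 ≡ 162
29^162 ≡ 1
Thus |⟨29⟩| = ord(29) = 162.
Index = |(Z/163Z)^×| / |⟨29⟩| = 162 / 162 = 1.

1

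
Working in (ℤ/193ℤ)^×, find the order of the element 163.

192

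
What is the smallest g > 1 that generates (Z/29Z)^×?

φ(29) = 29 − 1 = 28 = 2^2 · 7.
Test candidates g = 2, 3, … against the prime factors q ∈ {2, 7} of φ(29): g is a generator iff g^(28/q) ≢ 1 for every such q.
g = 2: 2^14 ≡ 28; 2^4 ≡ 16 — none is 1, so 2 is a primitive root.
The smallest primitive root modulo 29 is 2.

2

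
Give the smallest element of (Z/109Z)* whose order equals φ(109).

6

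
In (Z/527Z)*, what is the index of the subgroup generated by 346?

10

ord(346) | φ(527) = φ(17·31) = (17−1)·(31−1) = 16·30 = 480 = 2^5 · 3 · 5.
Divisors of 480: 1, 2, 3, 4, 5, 6, 8, 10, 12, 15, 16, 20, 24, 30, 32, 40, 48, 60, 80, 96, 120, 160, 240, 480.
Compute 346^d (mod 527) for the divisors d until we hit 1:
346^1 ≡ 346 (mod 527)
346^2 ≡ 87 (mod 527)
346^3 ≡ 63 (mod 527)
346^4 ≡ 191 (mod 527)
346^5 ≡ 211 (mod 527)
346^6 ≡ 280 (mod 527)
346^8 ≡ 118 (mod 527)
346^10 ≡ 253 (mod 527)
346^12 ≡ 404 (mod 527)
346^15 ≡ 156 (mod 527)
346^16 ≡ 222 (mod 527)
346^20 ≡ 242 (mod 527)
346^24 ≡ 373 (mod 527)
346^30 ≡ 94 (mod 527)
346^32 ≡ 273 (mod 527)
346^40 ≡ 67 (mod 527)
346^48 ≡ 1 (mod 527) ✓
Thus |⟨346⟩| = ord(346) = 48.
Index = |(Z/527Z)^×| / |⟨346⟩| = 480 / 48 = 10.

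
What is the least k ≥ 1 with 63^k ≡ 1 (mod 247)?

By Lagrange's theorem, ord_247(63) divides φ(247) = φ(13·19) = (13−1)·(19−1) = 12·18 = 216 = 2^3 · 3^3.
Divisors of 216: 1, 2, 3, 4, 6, 8, 9, 12, 18, 24, 27, 36, 54, 72, 108, 216.
Test each divisor d:
63^1 ≡ 63 (mod 247)
63^2 ≡ 17 (mod 247)
63^3 ≡ 83 (mod 247)
63^4 ≡ 42 (mod 247)
63^6 ≡ 220 (mod 247)
63^8 ≡ 35 (mod 247)
63^9 ≡ 229 (mod 247)
63^12 ≡ 235 (mod 247)
63^18 ≡ 77 (mod 247)
63^24 ≡ 144 (mod 247)
63^27 ≡ 96 (mod 247)
63^36 ≡ 1 (mod 247) ✓
Hence ord(63) = 36.

36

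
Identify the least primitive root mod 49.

3

φ(49) = φ(7^2) = 7·(7−1) = 42 = 2 · 3 · 7.
g is a primitive root iff g^(42/q) ≢ 1 (mod 49) for each prime q ∈ {2, 3, 7}.
g = 2: 2^21 ≡ 1 — hits 1, so not a primitive root.
g = 3: 3^21 ≡ 48; 3^14 ≡ 30; 3^6 ≡ 43 — none is 1, so 3 is a primitive root.
So 3 is the smallest generator of (Z/49Z)^×.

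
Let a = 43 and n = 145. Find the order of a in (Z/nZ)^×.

28

ord(43) | φ(145) = φ(5·29) = (5−1)·(29−1) = 4·28 = 112 = 2^4 · 7.
Divisors of 112: 1, 2, 4, 7, 8, 14, 16, 28, 56, 112.
Test each divisor d:
43^1 ≡ 43 (mod 145)
43^2 ≡ 109 (mod 145)
43^4 ≡ 136 (mod 145)
43^7 ≡ 12 (mod 145)
43^8 ≡ 81 (mod 145)
43^14 ≡ 144 (mod 145)
43^16 ≡ 36 (mod 145)
43^28 ≡ 1 (mod 145) ✓
Therefore the multiplicative order of 43 modulo 145 is 28.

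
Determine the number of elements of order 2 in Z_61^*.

φ(61) = 61 − 1 = 60 = 2^2 · 3 · 5.
Since (Z/61Z)^× is cyclic of order 60, the number of elements of order d is φ(d) when d | 60 and 0 otherwise.
2 | 60, and φ(2) = 2 − 1 = 1.

1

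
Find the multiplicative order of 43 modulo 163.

81

By Lagrange's theorem, ord_163(43) divides φ(163) = 163 − 1 = 162 = 2 · 3^4.
Divisors of 162: 1, 2, 3, 6, 9, 18, 27, 54, 81, 162.
Check 43^d mod 163 for each divisor in increasing order:
43^1 ≡ 43 (mod 163)
43^2 ≡ 56 (mod 163)
43^3 ≡ 126 (mod 163)
43^6 ≡ 65 (mod 163)
43^9 ≡ 40 (mod 163)
43^18 ≡ 133 (mod 163)
43^27 ≡ 104 (mod 163)
43^54 ≡ 58 (mod 163)
43^81 ≡ 1 (mod 163) ✓
So ord_163(43) = 81.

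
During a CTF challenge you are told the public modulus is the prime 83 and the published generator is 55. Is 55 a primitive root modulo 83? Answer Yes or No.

φ(83) = 83 − 1 = 82 = 2 · 41.
It suffices to check that the order of 55 is not a proper divisor of 82: compute 55^(82/q) for q ∈ {2, 41}.
55^41 ≡ 82 (mod 83)  [q = 2: ≢ 1 ✓]
55^2 ≡ 37 (mod 83)  [q = 41: ≢ 1 ✓]
All checks pass, so 55 has order 82 and is a primitive root modulo 83.

Yes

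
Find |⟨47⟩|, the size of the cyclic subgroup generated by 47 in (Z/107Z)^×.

53

By Lagrange's theorem, ord_107(47) divides φ(107) = 107 − 1 = 106 = 2 · 53.
Divisors of 106: 1, 2, 53, 106.
Check 47^d mod 107 for each divisor in increasing order:
47^1 ≡ 47 (mod 107)
47^2 ≡ 69 (mod 107)
47^53 ≡ 1 (mod 107) ✓
The smallest such exponent is 53, so the order of 47 is 53.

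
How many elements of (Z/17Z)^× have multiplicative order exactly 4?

2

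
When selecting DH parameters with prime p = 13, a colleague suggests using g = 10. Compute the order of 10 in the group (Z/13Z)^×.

6

Since 10 ∈ (Z/13Z)^×, its order divides φ(13) = 13 − 1 = 12 = 2^2 · 3.
Divisors of 12: 1, 2, 3, 4, 6, 12.
Check 10^d mod 13 for each divisor in increasing order:
10^1 ≡ 10
10^2 ≡ 9
10^3 ≡ 12
10^4 ≡ 3
10^6 ≡ 1
Therefore the multiplicative order of 10 modulo 13 is 6.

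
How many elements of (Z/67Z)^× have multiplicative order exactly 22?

10

φ(67) = 67 − 1 = 66 = 2 · 3 · 11.
Since (Z/67Z)^× is cyclic of order 66, the number of elements of order d is φ(d) when d | 66 and 0 otherwise.
22 = 2 · 11 divides 66, and φ(22) = 10.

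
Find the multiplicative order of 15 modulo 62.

ord(15) | φ(62) = φ(2)·φ(31) = 1·30 = 30 = 2 · 3 · 5.
Divisors of 30: 1, 2, 3, 5, 6, 10, 15, 30.
Compute 15^d (mod 62) for the divisors d until we hit 1:
15^1 ≡ 15 (mod 62)
15^2 ≡ 39 (mod 62)
15^3 ≡ 27 (mod 62)
15^5 ≡ 61 (mod 62)
15^6 ≡ 47 (mod 62)
15^10 ≡ 1 (mod 62) ✓
So ord_62(15) = 10.

10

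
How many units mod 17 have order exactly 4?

φ(17) = 17 − 1 = 16 = 2^4.
(Z/17Z)^× is cyclic (|G| = 16); a cyclic group of order m has exactly φ(d) elements of each order d | m, and none otherwise.
4 = 2^2 divides 16, and φ(4) = 2.

2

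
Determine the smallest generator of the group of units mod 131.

2

φ(131) = 131 − 1 = 130 = 2 · 5 · 13.
g is a primitive root iff g^(130/q) ≢ 1 (mod 131) for each prime q ∈ {2, 5, 13}.
g = 2: 2^65 ≡ 130; 2^26 ≡ 53; 2^10 ≡ 107 — none is 1, so 2 is a primitive root.
So 2 is the smallest generator of (Z/131Z)^×.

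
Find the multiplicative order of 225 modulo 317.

79

By Lagrange's theorem, ord_317(225) divides φ(317) = 317 − 1 = 316 = 2^2 · 79.
Divisors of 316: 1, 2, 4, 79, 158, 316.
Evaluate successive powers at the divisors of 316:
225^1 ≡ 225
225^2 ≡ 222
225^4 ≡ 149
225^79 ≡ 1
Hence ord(225) = 79.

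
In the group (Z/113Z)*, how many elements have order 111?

0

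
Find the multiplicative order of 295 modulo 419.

The order of 295 must divide φ(419) = 419 − 1 = 418 = 2 · 11 · 19.
Divisors of 418: 1, 2, 11, 19, 22, 38, 209, 418.
Check 295^d mod 419 for each divisor in increasing order:
295^1 ≡ 295 (mod 419)
295^2 ≡ 292 (mod 419)
295^11 ≡ 379 (mod 419)
295^19 ≡ 169 (mod 419)
295^22 ≡ 343 (mod 419)
295^38 ≡ 69 (mod 419)
295^209 ≡ 1 (mod 419) ✓
The smallest such exponent is 209, so the order of 295 is 209.

209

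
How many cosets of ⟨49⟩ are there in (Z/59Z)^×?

ord(49) | φ(59) = 59 − 1 = 58 = 2 · 29.
Divisors of 58: 1, 2, 29, 58.
Compute 49^d (mod 59) for the divisors d until we hit 1:
49^1 ≡ 49 (mod 59)
49^2 ≡ 41 (mod 59)
49^29 ≡ 1 (mod 59) ✓
So ord_59(49) = 29, hence |⟨49⟩| = 29.
Index = |(Z/59Z)^×| / |⟨49⟩| = 58 / 29 = 2.

2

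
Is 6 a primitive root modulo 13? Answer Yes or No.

φ(13) = 13 − 1 = 12 = 2^2 · 3.
6 is a primitive root mod 13 iff 6^(φ(13)/q) ≢ 1 for every prime q | φ(13), i.e. q ∈ {2, 3}.
6^6 ≡ 12 (mod 13)  [q = 2: ≢ 1 ✓]
6^4 ≡ 9 (mod 13)  [q = 3: ≢ 1 ✓]
Every test exponent gives a nontrivial residue, hence 6 generates the full group.

Yes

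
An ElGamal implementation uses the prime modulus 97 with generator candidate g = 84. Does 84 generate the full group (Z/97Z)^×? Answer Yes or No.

Yes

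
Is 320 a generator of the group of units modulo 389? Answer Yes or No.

No

φ(389) = 389 − 1 = 388 = 2^2 · 97.
An element g generates (Z/389Z)^× iff g^(388/q) ≢ 1 (mod 389) for each prime q ∈ {2, 97}.
320^194 ≡ 1 (mod 389)  [q = 2: ≡ 1 ✗]
320^4 ≡ 91 (mod 389)  [q = 97: ≢ 1 ✓]
Since 320^194 ≡ 1, the order of 320 divides 194 < 388, so 320 is not a primitive root.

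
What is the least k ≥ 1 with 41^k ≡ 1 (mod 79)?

26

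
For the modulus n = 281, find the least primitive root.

3

φ(281) = 281 − 1 = 280 = 2^3 · 5 · 7.
g is a primitive root iff g^(280/q) ≢ 1 (mod 281) for each prime q ∈ {2, 5, 7}.
g = 2: 2^140 ≡ 1 — hits 1, so not a primitive root.
g = 3: 3^140 ≡ 280; 3^56 ≡ 86; 3^40 ≡ 249 — none is 1, so 3 is a primitive root.
So 3 is the smallest generator of (Z/281Z)^×.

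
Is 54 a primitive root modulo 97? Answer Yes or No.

φ(97) = 97 − 1 = 96 = 2^5 · 3.
It suffices to check that the order of 54 is not a proper divisor of 96: compute 54^(96/q) for q ∈ {2, 3}.
54^48 ≡ 1 (mod 97)  [q = 2: ≡ 1 ✗]
54^32 ≡ 35 (mod 97)  [q = 3: ≢ 1 ✓]
54^48 ≡ 1 shows ord(54) | 48, strictly less than φ(97); not a primitive root.

No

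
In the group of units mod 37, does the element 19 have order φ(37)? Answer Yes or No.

Yes

φ(37) = 37 − 1 = 36 = 2^2 · 3^2.
An element g generates (Z/37Z)^× iff g^(36/q) ≢ 1 (mod 37) for each prime q ∈ {2, 3}.
19^18 ≡ 36 (mod 37)  [q = 2: ≢ 1 ✓]
19^12 ≡ 10 (mod 37)  [q = 3: ≢ 1 ✓]
All checks pass, so 19 has order 36 and is a primitive root modulo 37.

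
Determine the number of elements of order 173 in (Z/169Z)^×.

φ(169) = φ(13^2) = 13·(13−1) = 156 = 2^2 · 3 · 13.
(Z/169Z)^× is cyclic (|G| = 156); a cyclic group of order m has exactly φ(d) elements of each order d | m, and none otherwise.
Here 156 is not a multiple of 173, so there are no elements of order 173.

0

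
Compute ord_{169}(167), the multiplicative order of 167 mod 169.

156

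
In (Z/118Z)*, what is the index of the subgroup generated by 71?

2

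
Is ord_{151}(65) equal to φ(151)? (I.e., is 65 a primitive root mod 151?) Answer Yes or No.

No

φ(151) = 151 − 1 = 150 = 2 · 3 · 5^2.
An element g generates (Z/151Z)^× iff g^(150/q) ≢ 1 (mod 151) for each prime q ∈ {2, 3, 5}.
65^75 ≡ 150 (mod 151)  [q = 2: ≢ 1 ✓]
65^50 ≡ 1 (mod 151)  [q = 3: ≡ 1 ✗]
65^30 ≡ 19 (mod 151)  [q = 5: ≢ 1 ✓]
65^50 ≡ 1 shows ord(65) | 50, strictly less than φ(151); not a primitive root.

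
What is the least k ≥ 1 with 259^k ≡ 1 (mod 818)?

34

By Lagrange's theorem, ord_818(259) divides φ(818) = φ(2)·φ(409) = 1·408 = 408 = 2^3 · 3 · 17.
Divisors of 408: 1, 2, 3, 4, 6, 8, 12, 17, 24, 34, 51, 68, 102, 136, 204, 408.
Compute 259^d (mod 818) for the divisors d until we hit 1:
259^1 ≡ 259 (mod 818)
259^2 ≡ 5 (mod 818)
259^3 ≡ 477 (mod 818)
259^4 ≡ 25 (mod 818)
259^6 ≡ 125 (mod 818)
259^8 ≡ 625 (mod 818)
259^12 ≡ 83 (mod 818)
259^17 ≡ 817 (mod 818)
259^24 ≡ 345 (mod 818)
259^34 ≡ 1 (mod 818) ✓
So ord_818(259) = 34.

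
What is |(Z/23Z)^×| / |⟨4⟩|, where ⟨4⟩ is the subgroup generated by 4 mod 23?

ord(4) | φ(23) = 23 − 1 = 22 = 2 · 11.
Divisors of 22: 1, 2, 11, 22.
Test each divisor d:
4^1 ≡ 4 (mod 23)
4^2 ≡ 16 (mod 23)
4^11 ≡ 1 (mod 23) ✓
Thus |⟨4⟩| = ord(4) = 11.
[(Z/23Z)^× : ⟨4⟩] = 22/11 = 2.

2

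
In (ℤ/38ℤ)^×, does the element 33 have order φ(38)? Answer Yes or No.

φ(38) = φ(2)·φ(19) = 1·18 = 18 = 2 · 3^2.
An element g generates (Z/38Z)^× iff g^(18/q) ≢ 1 (mod 38) for each prime q ∈ {2, 3}.
33^9 ≡ 37 (mod 38)  [q = 2: ≢ 1 ✓]
33^6 ≡ 7 (mod 38)  [q = 3: ≢ 1 ✓]
Every test exponent gives a nontrivial residue, hence 33 generates the full group.

Yes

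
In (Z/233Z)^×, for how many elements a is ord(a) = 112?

φ(233) = 233 − 1 = 232 = 2^3 · 29.
In a cyclic group of order 232, there are φ(d) elements of order d for each divisor d of 232, and zero for non-divisors.
112 does not divide 232, so no element of (Z/233Z)^× has order 112.

0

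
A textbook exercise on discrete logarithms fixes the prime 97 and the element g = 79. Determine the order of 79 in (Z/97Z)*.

16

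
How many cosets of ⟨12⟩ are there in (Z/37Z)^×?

4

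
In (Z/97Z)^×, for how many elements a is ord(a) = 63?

φ(97) = 97 − 1 = 96 = 2^5 · 3.
Since (Z/97Z)^× is cyclic of order 96, the number of elements of order d is φ(d) when d | 96 and 0 otherwise.
63 does not divide 96, so no element of (Z/97Z)^× has order 63.

0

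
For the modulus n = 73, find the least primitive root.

5

φ(73) = 73 − 1 = 72 = 2^3 · 3^2.
Test candidates g = 2, 3, … against the prime factors q ∈ {2, 3} of φ(73): g is a generator iff g^(72/q) ≢ 1 for every such q.
g = 2: 2^36 ≡ 1 — hits 1, so not a primitive root.
g = 3: 3^36 ≡ 1 — hits 1, so not a primitive root.
g = 4: 4^36 ≡ 1 — hits 1, so not a primitive root.
g = 5: 5^36 ≡ 72; 5^24 ≡ 8 — none is 1, so 5 is a primitive root.
So 5 is the smallest generator of (Z/73Z)^×.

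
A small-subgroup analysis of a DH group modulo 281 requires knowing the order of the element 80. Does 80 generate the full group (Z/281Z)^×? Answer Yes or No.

No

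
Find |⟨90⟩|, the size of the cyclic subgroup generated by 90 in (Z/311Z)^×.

155

The order of 90 must divide φ(311) = 311 − 1 = 310 = 2 · 5 · 31.
Divisors of 310: 1, 2, 5, 10, 31, 62, 155, 310.
Compute 90^d (mod 311) for the divisors d until we hit 1:
90^1 ≡ 90 (mod 311)
90^2 ≡ 14 (mod 311)
90^5 ≡ 224 (mod 311)
90^10 ≡ 105 (mod 311)
90^31 ≡ 6 (mod 311)
90^62 ≡ 36 (mod 311)
90^155 ≡ 1 (mod 311) ✓
Therefore the multiplicative order of 90 modulo 311 is 155.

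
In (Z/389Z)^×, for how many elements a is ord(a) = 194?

96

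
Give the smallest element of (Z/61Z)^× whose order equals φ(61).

φ(61) = 61 − 1 = 60 = 2^2 · 3 · 5.
g is a primitive root iff g^(60/q) ≢ 1 (mod 61) for each prime q ∈ {2, 3, 5}.
g = 2: 2^30 ≡ 60; 2^20 ≡ 47; 2^12 ≡ 9 — none is 1, so 2 is a primitive root.
Hence the least primitive root of 61 is 2.

2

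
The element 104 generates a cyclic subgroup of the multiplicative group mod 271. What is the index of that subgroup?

ord(104) | φ(271) = 271 − 1 = 270 = 2 · 3^3 · 5.
Divisors of 270: 1, 2, 3, 5, 6, 9, 10, 15, 18, 27, 30, 45, 54, 90, 135, 270.
Check 104^d mod 271 for each divisor in increasing order:
104^1 ≡ 104
104^2 ≡ 247
104^3 ≡ 214
104^5 ≡ 13
104^6 ≡ 268
104^9 ≡ 171
104^10 ≡ 169
104^15 ≡ 29
104^18 ≡ 244
104^27 ≡ 261
104^30 ≡ 28
104^45 ≡ 270
104^54 ≡ 100
104^90 ≡ 1
The order of 104 is 90, so the subgroup it generates has 90 elements.
[(Z/271Z)^× : ⟨104⟩] = 270/90 = 3.

3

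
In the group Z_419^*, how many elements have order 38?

18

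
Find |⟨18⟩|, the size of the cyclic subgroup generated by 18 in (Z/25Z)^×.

4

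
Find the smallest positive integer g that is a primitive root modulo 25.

2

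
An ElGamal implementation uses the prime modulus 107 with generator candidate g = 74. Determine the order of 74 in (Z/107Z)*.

106

By Lagrange's theorem, ord_107(74) divides φ(107) = 107 − 1 = 106 = 2 · 53.
Divisors of 106: 1, 2, 53, 106.
Evaluate successive powers at the divisors of 106:
74^1 ≡ 74 (mod 107)
74^2 ≡ 19 (mod 107)
74^53 ≡ 106 (mod 107)
74^106 ≡ 1 (mod 107) ✓
Therefore the multiplicative order of 74 modulo 107 is 106.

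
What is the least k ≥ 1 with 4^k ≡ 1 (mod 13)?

Since 4 ∈ (Z/13Z)^×, its order divides φ(13) = 13 − 1 = 12 = 2^2 · 3.
Divisors of 12: 1, 2, 3, 4, 6, 12.
Check 4^d mod 13 for each divisor in increasing order:
4^1 ≡ 4
4^2 ≡ 3
4^3 ≡ 12
4^4 ≡ 9
4^6 ≡ 1
Hence ord(4) = 6.

6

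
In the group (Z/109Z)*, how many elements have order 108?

φ(109) = 109 − 1 = 108 = 2^2 · 3^3.
In a cyclic group of order 108, there are φ(d) elements of order d for each divisor d of 108, and zero for non-divisors.
108 = 2^2 · 3^3 divides 108, and φ(108) = 36.

36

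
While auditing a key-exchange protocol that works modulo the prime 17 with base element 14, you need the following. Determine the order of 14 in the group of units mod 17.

ord(14) | φ(17) = 17 − 1 = 16 = 2^4.
Divisors of 16: 1, 2, 4, 8, 16.
Check 14^d mod 17 for each divisor in increasing order:
14^1 ≡ 14 (mod 17)
14^2 ≡ 9 (mod 17)
14^4 ≡ 13 (mod 17)
14^8 ≡ 16 (mod 17)
14^16 ≡ 1 (mod 17) ✓
Therefore the multiplicative order of 14 modulo 17 is 16.

16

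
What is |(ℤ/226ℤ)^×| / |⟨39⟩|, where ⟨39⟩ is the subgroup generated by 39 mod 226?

1

By Lagrange's theorem, ord_226(39) divides φ(226) = φ(2)·φ(113) = 1·112 = 112 = 2^4 · 7.
Divisors of 112: 1, 2, 4, 7, 8, 14, 16, 28, 56, 112.
Evaluate successive powers at the divisors of 112:
39^1 ≡ 39
39^2 ≡ 165
39^4 ≡ 105
39^7 ≡ 161
39^8 ≡ 177
39^14 ≡ 157
39^16 ≡ 141
39^28 ≡ 15
39^56 ≡ 225
39^112 ≡ 1
So ord_226(39) = 112, hence |⟨39⟩| = 112.
Index = |(Z/226Z)^×| / |⟨39⟩| = 112 / 112 = 1.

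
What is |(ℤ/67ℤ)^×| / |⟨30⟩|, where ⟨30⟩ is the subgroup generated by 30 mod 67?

11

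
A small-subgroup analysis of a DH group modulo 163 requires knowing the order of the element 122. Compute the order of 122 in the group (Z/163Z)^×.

Since 122 ∈ (Z/163Z)^×, its order divides φ(163) = 163 − 1 = 162 = 2 · 3^4.
Divisors of 162: 1, 2, 3, 6, 9, 18, 27, 54, 81, 162.
Evaluate successive powers at the divisors of 162:
122^1 ≡ 122 (mod 163)
122^2 ≡ 51 (mod 163)
122^3 ≡ 28 (mod 163)
122^6 ≡ 132 (mod 163)
122^9 ≡ 110 (mod 163)
122^18 ≡ 38 (mod 163)
122^27 ≡ 105 (mod 163)
122^54 ≡ 104 (mod 163)
122^81 ≡ 162 (mod 163)
122^162 ≡ 1 (mod 163) ✓
So ord_163(122) = 162.

162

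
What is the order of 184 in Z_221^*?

48

ord(184) | φ(221) = φ(13·17) = (13−1)·(17−1) = 12·16 = 192 = 2^6 · 3.
Divisors of 192: 1, 2, 3, 4, 6, 8, 12, 16, 24, 32, 48, 64, 96, 192.
Test each divisor d:
184^1 ≡ 184 (mod 221)
184^2 ≡ 43 (mod 221)
184^3 ≡ 177 (mod 221)
184^4 ≡ 81 (mod 221)
184^6 ≡ 168 (mod 221)
184^8 ≡ 152 (mod 221)
184^12 ≡ 157 (mod 221)
184^16 ≡ 120 (mod 221)
184^24 ≡ 118 (mod 221)
184^32 ≡ 35 (mod 221)
184^48 ≡ 1 (mod 221) ✓
So ord_221(184) = 48.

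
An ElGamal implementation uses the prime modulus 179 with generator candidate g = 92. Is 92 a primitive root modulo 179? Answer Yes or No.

Yes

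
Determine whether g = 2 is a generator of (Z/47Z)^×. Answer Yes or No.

No

φ(47) = 47 − 1 = 46 = 2 · 23.
2 is a primitive root mod 47 iff 2^(φ(47)/q) ≢ 1 for every prime q | φ(47), i.e. q ∈ {2, 23}.
2^23 ≡ 1 (mod 47)  [q = 2: ≡ 1 ✗]
2^2 ≡ 4 (mod 47)  [q = 23: ≢ 1 ✓]
The check at q = 2 fails, so 2 generates a proper subgroup.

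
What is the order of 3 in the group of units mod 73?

12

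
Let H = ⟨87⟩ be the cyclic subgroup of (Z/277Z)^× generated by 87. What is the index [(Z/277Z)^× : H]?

The order of 87 must divide φ(277) = 277 − 1 = 276 = 2^2 · 3 · 23.
Divisors of 276: 1, 2, 3, 4, 6, 12, 23, 46, 69, 92, 138, 276.
Check 87^d mod 277 for each divisor in increasing order:
87^1 ≡ 87 (mod 277)
87^2 ≡ 90 (mod 277)
87^3 ≡ 74 (mod 277)
87^4 ≡ 67 (mod 277)
87^6 ≡ 213 (mod 277)
87^12 ≡ 218 (mod 277)
87^23 ≡ 161 (mod 277)
87^46 ≡ 160 (mod 277)
87^69 ≡ 276 (mod 277)
87^92 ≡ 116 (mod 277)
87^138 ≡ 1 (mod 277) ✓
So ord_277(87) = 138, hence |⟨87⟩| = 138.
The index is φ(277) / ord(87) = 276 / 138 = 2.

2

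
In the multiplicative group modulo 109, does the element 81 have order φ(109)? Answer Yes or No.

No

φ(109) = 109 − 1 = 108 = 2^2 · 3^3.
It suffices to check that the order of 81 is not a proper divisor of 108: compute 81^(108/q) for q ∈ {2, 3}.
81^54 ≡ 1 (mod 109)  [q = 2: ≡ 1 ✗]
81^36 ≡ 63 (mod 109)  [q = 3: ≢ 1 ✓]
Since 81^54 ≡ 1, the order of 81 divides 54 < 108, so 81 is not a primitive root.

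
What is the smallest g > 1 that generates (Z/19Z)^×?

2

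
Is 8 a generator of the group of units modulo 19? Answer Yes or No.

φ(19) = 19 − 1 = 18 = 2 · 3^2.
Test 8^(18/q) mod 19 for each prime factor q of 18:
8^9 ≡ 18 (mod 19)  [q = 2: ≢ 1 ✓]
8^6 ≡ 1 (mod 19)  [q = 3: ≡ 1 ✗]
The check at q = 3 fails, so 8 generates a proper subgroup.

No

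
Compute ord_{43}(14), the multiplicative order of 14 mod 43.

21

The order of 14 must divide φ(43) = 43 − 1 = 42 = 2 · 3 · 7.
Divisors of 42: 1, 2, 3, 6, 7, 14, 21, 42.
Evaluate successive powers at the divisors of 42:
14^1 ≡ 14
14^2 ≡ 24
14^3 ≡ 35
14^6 ≡ 21
14^7 ≡ 36
14^14 ≡ 6
14^21 ≡ 1
Hence ord(14) = 21.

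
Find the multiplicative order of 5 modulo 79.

39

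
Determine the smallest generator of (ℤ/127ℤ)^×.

3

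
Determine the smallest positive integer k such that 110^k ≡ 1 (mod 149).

74

ord(110) | φ(149) = 149 − 1 = 148 = 2^2 · 37.
Divisors of 148: 1, 2, 4, 37, 74, 148.
Check 110^d mod 149 for each divisor in increasing order:
110^1 ≡ 110 (mod 149)
110^2 ≡ 31 (mod 149)
110^4 ≡ 67 (mod 149)
110^37 ≡ 148 (mod 149)
110^74 ≡ 1 (mod 149) ✓
So ord_149(110) = 74.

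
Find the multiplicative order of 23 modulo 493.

112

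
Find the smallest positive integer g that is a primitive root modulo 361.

2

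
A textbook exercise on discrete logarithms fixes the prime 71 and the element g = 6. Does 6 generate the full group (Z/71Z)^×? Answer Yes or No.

No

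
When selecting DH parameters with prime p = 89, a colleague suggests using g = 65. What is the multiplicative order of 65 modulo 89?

88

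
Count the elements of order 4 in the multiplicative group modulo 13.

φ(13) = 13 − 1 = 12 = 2^2 · 3.
Since (Z/13Z)^× is cyclic of order 12, the number of elements of order d is φ(d) when d | 12 and 0 otherwise.
4 = 2^2 divides 12, and φ(4) = 2.

2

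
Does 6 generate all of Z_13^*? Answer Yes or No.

Yes

φ(13) = 13 − 1 = 12 = 2^2 · 3.
Test 6^(12/q) mod 13 for each prime factor q of 12:
6^6 ≡ 12 (mod 13)  [q = 2: ≢ 1 ✓]
6^4 ≡ 9 (mod 13)  [q = 3: ≢ 1 ✓]
All checks pass, so 6 has order 12 and is a primitive root modulo 13.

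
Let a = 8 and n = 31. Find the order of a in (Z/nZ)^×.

By Lagrange's theorem, ord_31(8) divides φ(31) = 31 − 1 = 30 = 2 · 3 · 5.
Divisors of 30: 1, 2, 3, 5, 6, 10, 15, 30.
Check 8^d mod 31 for each divisor in increasing order:
8^1 ≡ 8 (mod 31)
8^2 ≡ 2 (mod 31)
8^3 ≡ 16 (mod 31)
8^5 ≡ 1 (mod 31) ✓
Hence ord(8) = 5.

5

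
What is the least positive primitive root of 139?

2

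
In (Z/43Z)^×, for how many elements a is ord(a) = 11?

0

φ(43) = 43 − 1 = 42 = 2 · 3 · 7.
(Z/43Z)^× is cyclic (|G| = 42); a cyclic group of order m has exactly φ(d) elements of each order d | m, and none otherwise.
11 does not divide 42, so no element of (Z/43Z)^× has order 11.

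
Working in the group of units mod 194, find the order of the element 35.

By Lagrange's theorem, ord_194(35) divides φ(194) = φ(2)·φ(97) = 1·96 = 96 = 2^5 · 3.
Divisors of 96: 1, 2, 3, 4, 6, 8, 12, 16, 24, 32, 48, 96.
Check 35^d mod 194 for each divisor in increasing order:
35^1 ≡ 35 (mod 194)
35^2 ≡ 61 (mod 194)
35^3 ≡ 1 (mod 194) ✓
The smallest such exponent is 3, so the order of 35 is 3.

3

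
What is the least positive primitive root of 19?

2

φ(19) = 19 − 1 = 18 = 2 · 3^2.
g is a primitive root iff g^(18/q) ≢ 1 (mod 19) for each prime q ∈ {2, 3}.
g = 2: 2^9 ≡ 18; 2^6 ≡ 7 — none is 1, so 2 is a primitive root.
Hence the least primitive root of 19 is 2.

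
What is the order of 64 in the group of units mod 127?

7

Since 64 ∈ (Z/127Z)^×, its order divides φ(127) = 127 − 1 = 126 = 2 · 3^2 · 7.
Divisors of 126: 1, 2, 3, 6, 7, 9, 14, 18, 21, 42, 63, 126.
Check 64^d mod 127 for each divisor in increasing order:
64^1 ≡ 64 (mod 127)
64^2 ≡ 32 (mod 127)
64^3 ≡ 16 (mod 127)
64^6 ≡ 2 (mod 127)
64^7 ≡ 1 (mod 127) ✓
The smallest such exponent is 7, so the order of 64 is 7.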